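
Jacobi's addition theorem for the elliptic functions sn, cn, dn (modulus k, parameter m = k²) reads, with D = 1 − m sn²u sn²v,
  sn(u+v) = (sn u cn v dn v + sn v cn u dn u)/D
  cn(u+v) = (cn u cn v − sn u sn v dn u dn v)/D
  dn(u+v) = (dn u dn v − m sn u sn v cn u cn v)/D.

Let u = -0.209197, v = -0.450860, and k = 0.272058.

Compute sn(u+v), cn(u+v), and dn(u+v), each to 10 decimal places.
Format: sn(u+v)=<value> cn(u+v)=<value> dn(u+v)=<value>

sn(u+v)=-0.6105933108 cn(u+v)=0.7919443218 dn(u+v)=0.9861060848

sn u = -0.2075649773913986, cn u = 0.978221232728317, dn u = 0.9984043126693267
sn v = -0.4347630976821798, cn v = 0.9005448622327459, dn v = 0.9929801898122407
m = k² = 0.074015555364
D = 1 − m·sn²u·sn²v = 0.9993972509923918
sn(u+v) = (sn u·cn v·dn v + sn v·cn u·dn u)/D = -0.6102252763246034/0.9993972509923918 = -0.6105933108367625
cn(u+v) = (cn u·cn v − sn u·sn v·dn u·dn v)/D = 0.7914669781018733/0.9993972509923918 = 0.7919443217558926
dn(u+v) = (dn u·dn v − m·sn u·sn v·cn u·cn v)/D = 0.9855117103120501/0.9993972509923918 = 0.9861060847760452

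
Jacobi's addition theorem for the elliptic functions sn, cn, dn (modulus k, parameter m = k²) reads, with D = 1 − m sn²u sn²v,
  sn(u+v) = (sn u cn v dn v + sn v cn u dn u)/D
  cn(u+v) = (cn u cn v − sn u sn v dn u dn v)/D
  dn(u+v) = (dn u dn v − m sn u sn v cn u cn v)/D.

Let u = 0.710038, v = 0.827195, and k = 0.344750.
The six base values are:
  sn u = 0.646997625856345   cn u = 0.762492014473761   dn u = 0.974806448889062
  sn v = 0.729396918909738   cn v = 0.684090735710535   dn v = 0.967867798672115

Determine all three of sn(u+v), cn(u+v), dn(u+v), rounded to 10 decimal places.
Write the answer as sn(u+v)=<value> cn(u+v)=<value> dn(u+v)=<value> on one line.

m = k² = 0.1188525625
D = 1 − m·sn²u·sn²v = 0.9735307416604696
sn(u+v) = (sn u·cn v·dn v + sn v·cn u·dn u)/D = 0.9705309039192462/0.9735307416604696 = 0.9969185998830331
cn(u+v) = (cn u·cn v − sn u·sn v·dn u·dn v)/D = 0.07636667791435538/0.9735307416604696 = 0.07844300610795624
dn(u+v) = (dn u·dn v − m·sn u·sn v·cn u·cn v)/D = 0.9142271505359377/0.9735307416604696 = 0.9390840077393111

sn(u+v)=0.9969185999 cn(u+v)=0.0784430061 dn(u+v)=0.9390840077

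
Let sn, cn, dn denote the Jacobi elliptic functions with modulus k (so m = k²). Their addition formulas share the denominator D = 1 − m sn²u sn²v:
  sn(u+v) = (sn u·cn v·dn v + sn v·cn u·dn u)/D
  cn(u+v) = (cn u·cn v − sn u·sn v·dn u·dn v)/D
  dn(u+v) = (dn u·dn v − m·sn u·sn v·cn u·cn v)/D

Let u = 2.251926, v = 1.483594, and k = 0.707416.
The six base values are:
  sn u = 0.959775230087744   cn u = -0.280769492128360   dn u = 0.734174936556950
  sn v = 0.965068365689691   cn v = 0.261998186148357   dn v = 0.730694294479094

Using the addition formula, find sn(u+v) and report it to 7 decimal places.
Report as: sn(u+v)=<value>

sn(u+v)=-0.0266244

m = k² = 0.500437397056
D = 1 − m·sn²u·sn²v = 0.5706564021056799
sn(u+v) = (sn u·cn v·dn v + sn v·cn u·dn u)/D = -0.01519340270703059/0.5706564021056799 = -0.02662443223447254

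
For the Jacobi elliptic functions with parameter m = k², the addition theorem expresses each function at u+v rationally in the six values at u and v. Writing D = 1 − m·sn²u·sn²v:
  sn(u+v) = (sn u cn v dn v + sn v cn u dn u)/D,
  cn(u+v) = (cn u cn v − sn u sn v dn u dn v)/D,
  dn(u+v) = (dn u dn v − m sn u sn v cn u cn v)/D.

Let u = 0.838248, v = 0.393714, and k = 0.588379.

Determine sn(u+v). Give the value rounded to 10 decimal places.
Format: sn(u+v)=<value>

sn(u+v)=0.9137547193

sn u = 0.7235280588985492, cn u = 0.6902949717233188, dn u = 0.9048602595540888
sn v = 0.3804734795279163, cn v = 0.9247918313739153, dn v = 0.9746207128409129
m = k² = 0.346189847641
D = 1 − m·sn²u·sn²v = 0.973765435213407
sn(u+v) = (sn u·cn v·dn v + sn v·cn u·dn u)/D = 0.8897827619463214/0.973765435213407 = 0.9137547193296297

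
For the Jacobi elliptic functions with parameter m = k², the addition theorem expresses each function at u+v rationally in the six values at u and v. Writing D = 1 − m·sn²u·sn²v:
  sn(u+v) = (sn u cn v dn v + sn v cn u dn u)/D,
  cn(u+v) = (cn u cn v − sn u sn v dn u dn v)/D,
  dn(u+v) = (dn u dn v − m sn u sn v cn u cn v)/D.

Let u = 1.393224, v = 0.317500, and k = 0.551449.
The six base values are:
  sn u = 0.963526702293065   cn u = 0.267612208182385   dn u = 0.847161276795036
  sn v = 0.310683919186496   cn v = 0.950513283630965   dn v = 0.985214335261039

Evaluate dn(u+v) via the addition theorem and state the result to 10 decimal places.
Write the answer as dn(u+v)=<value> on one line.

dn(u+v)=0.8342125408

m = k² = 0.304095999601
D = 1 − m·sn²u·sn²v = 0.9727494189695188
dn(u+v) = (dn u·dn v − m·sn u·sn v·cn u·cn v)/D = 0.8114797643162745/0.9727494189695188 = 0.8342125407547556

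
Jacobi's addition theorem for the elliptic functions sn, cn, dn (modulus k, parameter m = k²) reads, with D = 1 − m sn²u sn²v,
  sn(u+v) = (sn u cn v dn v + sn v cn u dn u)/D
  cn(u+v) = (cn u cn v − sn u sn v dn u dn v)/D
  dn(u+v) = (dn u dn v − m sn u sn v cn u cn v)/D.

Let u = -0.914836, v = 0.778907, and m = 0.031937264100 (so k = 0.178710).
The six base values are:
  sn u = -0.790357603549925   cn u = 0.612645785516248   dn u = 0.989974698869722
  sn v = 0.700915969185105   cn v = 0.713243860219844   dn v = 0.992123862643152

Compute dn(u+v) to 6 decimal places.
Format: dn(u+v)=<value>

dn(u+v)=0.999707

m = k² = 0.0319372641
D = 1 − m·sn²u·sn²v = 0.9901988532770245
dn(u+v) = (dn u·dn v − m·sn u·sn v·cn u·cn v)/D = 0.9899085064781736/0.9901988532770245 = 0.9997067793020665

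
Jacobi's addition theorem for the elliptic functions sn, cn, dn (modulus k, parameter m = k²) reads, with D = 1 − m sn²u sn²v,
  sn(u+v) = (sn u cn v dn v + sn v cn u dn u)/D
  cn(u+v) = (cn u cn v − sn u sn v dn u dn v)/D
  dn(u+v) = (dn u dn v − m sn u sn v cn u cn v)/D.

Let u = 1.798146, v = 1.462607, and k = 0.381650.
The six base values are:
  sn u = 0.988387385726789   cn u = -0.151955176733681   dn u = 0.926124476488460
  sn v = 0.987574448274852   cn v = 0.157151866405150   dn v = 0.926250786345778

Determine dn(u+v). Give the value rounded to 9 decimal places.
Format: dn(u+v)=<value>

m = k² = 0.1456567225
D = 1 − m·sn²u·sn²v = 0.8612207259945857
dn(u+v) = (dn u·dn v − m·sn u·sn v·cn u·cn v)/D = 0.8612187031291555/0.8612207259945857 = 0.9999976511649463

dn(u+v)=0.999997651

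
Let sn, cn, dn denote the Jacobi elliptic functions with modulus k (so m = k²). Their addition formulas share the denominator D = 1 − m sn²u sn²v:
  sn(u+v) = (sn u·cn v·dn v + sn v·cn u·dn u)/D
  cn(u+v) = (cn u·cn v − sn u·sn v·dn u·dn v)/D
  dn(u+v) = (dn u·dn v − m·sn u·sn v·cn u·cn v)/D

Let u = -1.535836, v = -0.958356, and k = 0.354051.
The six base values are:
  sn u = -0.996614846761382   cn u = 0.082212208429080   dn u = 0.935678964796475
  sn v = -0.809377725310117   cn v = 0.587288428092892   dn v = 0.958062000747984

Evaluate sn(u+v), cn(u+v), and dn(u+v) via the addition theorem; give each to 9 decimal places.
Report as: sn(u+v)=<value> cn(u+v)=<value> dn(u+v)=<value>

sn(u+v)=-0.678341845 cn(u+v)=-0.734746447 dn(u+v)=0.970731435

m = k² = 0.125352110601
D = 1 − m·sn²u·sn²v = 0.9184378149041384
sn(u+v) = (sn u·cn v·dn v + sn v·cn u·dn u)/D = -0.6230148020228912/0.9184378149041384 = -0.6783418451557531
cn(u+v) = (cn u·cn v − sn u·sn v·dn u·dn v)/D = -0.6748189211234863/0.9184378149041384 = -0.7347464468173278
dn(u+v) = (dn u·dn v − m·sn u·sn v·cn u·cn v)/D = 0.8915564584331237/0.9184378149041384 = 0.9707314354496386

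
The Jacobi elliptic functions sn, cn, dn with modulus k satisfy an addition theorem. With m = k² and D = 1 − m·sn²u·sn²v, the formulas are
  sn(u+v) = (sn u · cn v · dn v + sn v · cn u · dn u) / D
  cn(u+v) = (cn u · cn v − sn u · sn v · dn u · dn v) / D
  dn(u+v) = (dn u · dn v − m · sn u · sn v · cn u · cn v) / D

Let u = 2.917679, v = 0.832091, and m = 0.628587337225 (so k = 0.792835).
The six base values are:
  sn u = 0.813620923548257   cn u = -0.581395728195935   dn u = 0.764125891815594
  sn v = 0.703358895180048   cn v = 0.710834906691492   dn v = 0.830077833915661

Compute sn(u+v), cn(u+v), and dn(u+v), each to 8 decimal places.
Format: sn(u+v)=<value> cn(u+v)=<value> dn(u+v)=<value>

sn(u+v)=0.21104709 cn(u+v)=-0.97747590 dn(u+v)=0.98590170

m = k² = 0.628587337225
D = 1 − m·sn²u·sn²v = 0.7941438653936202
sn(u+v) = (sn u·cn v·dn v + sn v·cn u·dn u)/D = 0.1676017507678477/0.7941438653936202 = 0.2110470886591503
cn(u+v) = (cn u·cn v − sn u·sn v·dn u·dn v)/D = -0.776256486015977/0.7941438653936202 = -0.9774758955434639
dn(u+v) = (dn u·dn v − m·sn u·sn v·cn u·cn v)/D = 0.7829477904736592/0.7941438653936202 = 0.985901704454505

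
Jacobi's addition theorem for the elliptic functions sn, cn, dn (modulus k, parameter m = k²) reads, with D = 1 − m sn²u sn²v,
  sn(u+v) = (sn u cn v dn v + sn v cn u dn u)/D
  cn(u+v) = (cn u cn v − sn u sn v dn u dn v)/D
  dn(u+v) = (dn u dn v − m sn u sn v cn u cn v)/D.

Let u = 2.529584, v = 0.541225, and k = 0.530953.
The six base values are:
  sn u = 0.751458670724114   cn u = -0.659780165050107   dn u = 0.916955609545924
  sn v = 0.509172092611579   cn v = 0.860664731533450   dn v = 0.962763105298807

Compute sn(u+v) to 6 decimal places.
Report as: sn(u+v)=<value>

m = k² = 0.281911088209
D = 1 − m·sn²u·sn²v = 0.9587283775158145
sn(u+v) = (sn u·cn v·dn v + sn v·cn u·dn u)/D = 0.3146272874551508/0.9587283775158145 = 0.3281714558928459

sn(u+v)=0.328171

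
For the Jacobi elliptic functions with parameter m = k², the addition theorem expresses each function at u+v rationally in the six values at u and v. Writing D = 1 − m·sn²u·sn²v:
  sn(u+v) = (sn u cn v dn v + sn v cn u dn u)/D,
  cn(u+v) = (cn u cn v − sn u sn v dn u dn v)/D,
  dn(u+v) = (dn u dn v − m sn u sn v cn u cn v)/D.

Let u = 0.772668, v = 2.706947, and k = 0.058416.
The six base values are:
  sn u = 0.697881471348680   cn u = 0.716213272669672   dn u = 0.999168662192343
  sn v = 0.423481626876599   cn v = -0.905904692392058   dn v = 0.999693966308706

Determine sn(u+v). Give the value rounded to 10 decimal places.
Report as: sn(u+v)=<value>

m = k² = 0.003412429056
D = 1 − m·sn²u·sn²v = 0.9997019452050583
sn(u+v) = (sn u·cn v·dn v + sn v·cn u·dn u)/D = -0.3289696062985494/0.9997019452050583 = -0.3290676865003712

sn(u+v)=-0.3290676865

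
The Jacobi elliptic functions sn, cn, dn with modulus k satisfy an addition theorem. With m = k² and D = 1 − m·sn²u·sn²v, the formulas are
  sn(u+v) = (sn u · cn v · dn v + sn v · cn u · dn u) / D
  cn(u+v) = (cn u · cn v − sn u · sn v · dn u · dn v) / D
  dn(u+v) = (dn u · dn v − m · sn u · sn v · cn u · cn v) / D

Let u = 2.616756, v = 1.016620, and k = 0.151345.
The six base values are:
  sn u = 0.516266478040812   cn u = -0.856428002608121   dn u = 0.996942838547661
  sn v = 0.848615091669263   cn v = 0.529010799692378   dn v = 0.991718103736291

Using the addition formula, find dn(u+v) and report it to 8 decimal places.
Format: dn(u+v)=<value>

m = k² = 0.022905309025
D = 1 − m·sn²u·sn²v = 0.9956035158639971
dn(u+v) = (dn u·dn v − m·sn u·sn v·cn u·cn v)/D = 0.9932327512720259/0.9956035158639971 = 0.9976187663520715

dn(u+v)=0.99761877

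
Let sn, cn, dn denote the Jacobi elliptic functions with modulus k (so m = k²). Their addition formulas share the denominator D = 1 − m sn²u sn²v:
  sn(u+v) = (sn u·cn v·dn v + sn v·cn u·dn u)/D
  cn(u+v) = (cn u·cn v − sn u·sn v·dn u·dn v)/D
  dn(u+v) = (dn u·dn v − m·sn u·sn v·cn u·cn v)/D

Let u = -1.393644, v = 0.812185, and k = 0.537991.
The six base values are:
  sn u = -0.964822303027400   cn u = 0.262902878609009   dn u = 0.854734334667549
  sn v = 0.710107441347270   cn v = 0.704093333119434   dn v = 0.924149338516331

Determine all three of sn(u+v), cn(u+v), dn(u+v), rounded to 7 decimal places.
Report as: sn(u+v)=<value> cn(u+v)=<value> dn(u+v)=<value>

sn(u+v)=-0.5418429 cn(u+v)=0.8404798 dn(u+v)=0.9565688

m = k² = 0.289434316081
D = 1 − m·sn²u·sn²v = 0.8641396225992399
sn(u+v) = (sn u·cn v·dn v + sn v·cn u·dn u)/D = -0.4682279578312135/0.8641396225992399 = -0.5418429448042594
cn(u+v) = (cn u·cn v − sn u·sn v·dn u·dn v)/D = 0.7262918606532557/0.8641396225992399 = 0.8404797577371202
dn(u+v) = (dn u·dn v − m·sn u·sn v·cn u·cn v)/D = 0.8266090094389759/0.8641396225992399 = 0.9565688088142795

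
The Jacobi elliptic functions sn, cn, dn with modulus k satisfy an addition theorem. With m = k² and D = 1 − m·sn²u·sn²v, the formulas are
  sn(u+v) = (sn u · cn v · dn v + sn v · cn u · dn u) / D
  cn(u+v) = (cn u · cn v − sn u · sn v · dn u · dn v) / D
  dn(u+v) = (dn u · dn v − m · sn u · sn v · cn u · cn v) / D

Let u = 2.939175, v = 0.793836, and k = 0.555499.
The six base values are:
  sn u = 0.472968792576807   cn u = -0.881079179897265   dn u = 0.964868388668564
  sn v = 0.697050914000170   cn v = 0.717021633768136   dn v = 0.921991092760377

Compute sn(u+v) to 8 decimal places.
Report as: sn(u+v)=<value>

m = k² = 0.308579139001
D = 1 − m·sn²u·sn²v = 0.9664601947085054
sn(u+v) = (sn u·cn v·dn v + sn v·cn u·dn u)/D = -0.2799069360837226/0.9664601947085054 = -0.2896207599818899

sn(u+v)=-0.28962076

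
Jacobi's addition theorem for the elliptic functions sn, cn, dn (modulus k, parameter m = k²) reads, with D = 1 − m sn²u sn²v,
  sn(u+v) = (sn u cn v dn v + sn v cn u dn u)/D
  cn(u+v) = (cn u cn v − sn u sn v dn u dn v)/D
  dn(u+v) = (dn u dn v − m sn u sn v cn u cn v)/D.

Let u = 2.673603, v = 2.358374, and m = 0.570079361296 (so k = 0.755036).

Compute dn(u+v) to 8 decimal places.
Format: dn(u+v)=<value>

sn u = 0.867329373580163, cn u = -0.4977346258047977, dn u = 0.755745963638257
sn v = 0.9571888929966924, cn v = -0.2894640273397829, dn v = 0.6911492310071372
m = k² = 0.570079361296
D = 1 − m·sn²u·sn²v = 0.6070848913045398
dn(u+v) = (dn u·dn v − m·sn u·sn v·cn u·cn v)/D = 0.4541450020581716/0.6070848913045398 = 0.7480749538705832

dn(u+v)=0.74807495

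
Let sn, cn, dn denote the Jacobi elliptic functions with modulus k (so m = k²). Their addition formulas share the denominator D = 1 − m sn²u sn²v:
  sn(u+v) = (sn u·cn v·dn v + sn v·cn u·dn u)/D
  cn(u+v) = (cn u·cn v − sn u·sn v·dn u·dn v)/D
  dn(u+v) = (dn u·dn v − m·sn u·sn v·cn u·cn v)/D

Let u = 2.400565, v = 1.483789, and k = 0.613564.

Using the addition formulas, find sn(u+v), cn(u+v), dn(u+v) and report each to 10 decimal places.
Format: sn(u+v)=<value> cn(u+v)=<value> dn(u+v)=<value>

sn u = 0.8693232996820208, cn u = -0.4942438675694049, dn u = 0.8458722885928
sn v = 0.97581523488659, cn v = 0.2185969518617064, dn v = 0.8009545905314028
m = k² = 0.376460782096
D = 1 − m·sn²u·sn²v = 0.7290946585054416
sn(u+v) = (sn u·cn v·dn v + sn v·cn u·dn u)/D = -0.2557497935668313/0.7290946585054416 = -0.3507772147049991
cn(u+v) = (cn u·cn v − sn u·sn v·dn u·dn v)/D = -0.6827672108059157/0.7290946585054416 = -0.9364589396464764
dn(u+v) = (dn u·dn v − m·sn u·sn v·cn u·cn v)/D = 0.7120080690889138/0.7290946585054416 = 0.9765646487500631

sn(u+v)=-0.3507772147 cn(u+v)=-0.9364589396 dn(u+v)=0.9765646488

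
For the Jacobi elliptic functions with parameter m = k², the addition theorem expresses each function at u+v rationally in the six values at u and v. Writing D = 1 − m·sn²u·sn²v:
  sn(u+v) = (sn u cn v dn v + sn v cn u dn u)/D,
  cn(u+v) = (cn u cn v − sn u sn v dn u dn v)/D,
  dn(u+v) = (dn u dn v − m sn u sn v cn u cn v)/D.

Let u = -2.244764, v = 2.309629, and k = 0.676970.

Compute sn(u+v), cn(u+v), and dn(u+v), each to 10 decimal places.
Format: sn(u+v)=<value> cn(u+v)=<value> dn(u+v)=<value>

sn u = -0.9502773304523963, cn u = -0.3114048734818826, dn u = 0.765606436803
sn v = 0.9335406639671095, cn v = -0.3584715173062544, dn v = 0.7749854928491942
m = k² = 0.4582883809
D = 1 − m·sn²u·sn²v = 0.639333284618481
sn(u+v) = (sn u·cn v·dn v + sn v·cn u·dn u)/D = 0.04142799181726416/0.639333284618481 = 0.06479874083512813
cn(u+v) = (cn u·cn v − sn u·sn v·dn u·dn v)/D = 0.6379896318240951/0.639333284618481 = 0.9978983531333148
dn(u+v) = (dn u·dn v − m·sn u·sn v·cn u·cn v)/D = 0.6387178550215755/0.639333284618481 = 0.9990373884612111

sn(u+v)=0.0647987408 cn(u+v)=0.9978983531 dn(u+v)=0.9990373885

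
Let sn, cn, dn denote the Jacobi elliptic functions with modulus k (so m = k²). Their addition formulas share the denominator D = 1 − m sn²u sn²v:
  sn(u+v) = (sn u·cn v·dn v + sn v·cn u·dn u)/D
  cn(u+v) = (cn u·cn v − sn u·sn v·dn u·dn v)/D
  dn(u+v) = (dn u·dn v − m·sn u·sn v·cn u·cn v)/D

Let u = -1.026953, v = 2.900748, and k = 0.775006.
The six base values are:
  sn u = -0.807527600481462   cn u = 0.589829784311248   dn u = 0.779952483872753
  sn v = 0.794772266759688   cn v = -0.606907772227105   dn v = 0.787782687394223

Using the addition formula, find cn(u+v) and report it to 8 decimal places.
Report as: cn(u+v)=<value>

m = k² = 0.600634300036
D = 1 − m·sn²u·sn²v = 0.7525939657357747
cn(u+v) = (cn u·cn v − sn u·sn v·dn u·dn v)/D = 0.0363711926667122/0.7525939657357747 = 0.04832777609524659

cn(u+v)=0.04832778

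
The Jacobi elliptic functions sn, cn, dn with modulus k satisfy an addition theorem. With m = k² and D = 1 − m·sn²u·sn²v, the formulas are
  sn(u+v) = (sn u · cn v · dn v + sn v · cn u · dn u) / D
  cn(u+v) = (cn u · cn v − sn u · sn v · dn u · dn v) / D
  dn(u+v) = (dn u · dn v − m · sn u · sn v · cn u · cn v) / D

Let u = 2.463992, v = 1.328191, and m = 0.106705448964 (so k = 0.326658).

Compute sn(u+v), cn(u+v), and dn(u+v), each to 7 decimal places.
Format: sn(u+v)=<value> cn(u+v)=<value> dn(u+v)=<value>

sn(u+v)=-0.5298283 cn(u+v)=-0.8481049 dn(u+v)=0.9849091

sn u = 0.6887240612274502, cn u = -0.7250235634007817, dn u = 0.9743640225832824
sn v = 0.9632723756729488, cn v = 0.2685262189533703, dn v = 0.949204240076979
m = k² = 0.106705448964
D = 1 − m·sn²u·sn²v = 0.953034892492298
sn(u+v) = (sn u·cn v·dn v + sn v·cn u·dn u)/D = -0.504944851073455/0.953034892492298 = -0.5298282938549763
cn(u+v) = (cn u·cn v − sn u·sn v·dn u·dn v)/D = -0.8082735945719199/0.953034892492298 = -0.8481049339738125
dn(u+v) = (dn u·dn v − m·sn u·sn v·cn u·cn v)/D = 0.9386527006295268/0.953034892492298 = 0.9849090605432503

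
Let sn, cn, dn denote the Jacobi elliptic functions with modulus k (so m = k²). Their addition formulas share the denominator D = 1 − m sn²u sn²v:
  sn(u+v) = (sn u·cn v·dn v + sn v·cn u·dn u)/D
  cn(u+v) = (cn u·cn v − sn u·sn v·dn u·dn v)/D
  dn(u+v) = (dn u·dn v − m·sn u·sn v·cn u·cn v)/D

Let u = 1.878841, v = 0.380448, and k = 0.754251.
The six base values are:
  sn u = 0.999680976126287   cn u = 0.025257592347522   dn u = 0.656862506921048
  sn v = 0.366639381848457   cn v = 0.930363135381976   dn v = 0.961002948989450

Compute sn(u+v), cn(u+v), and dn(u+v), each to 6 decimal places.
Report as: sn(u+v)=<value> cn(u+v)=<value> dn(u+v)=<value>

m = k² = 0.568894571001
D = 1 − m·sn²u·sn²v = 0.9235754538204946
sn(u+v) = (sn u·cn v·dn v + sn v·cn u·dn u)/D = 0.899879311301444/0.9235754538204946 = 0.9743430356220184
cn(u+v) = (cn u·cn v − sn u·sn v·dn u·dn v)/D = -0.2078673711561567/0.9235754538204946 = -0.2250680984388284
dn(u+v) = (dn u·dn v − m·sn u·sn v·cn u·cn v)/D = 0.6263470240723118/0.9235754538204946 = 0.6781763433418923

sn(u+v)=0.974343 cn(u+v)=-0.225068 dn(u+v)=0.678176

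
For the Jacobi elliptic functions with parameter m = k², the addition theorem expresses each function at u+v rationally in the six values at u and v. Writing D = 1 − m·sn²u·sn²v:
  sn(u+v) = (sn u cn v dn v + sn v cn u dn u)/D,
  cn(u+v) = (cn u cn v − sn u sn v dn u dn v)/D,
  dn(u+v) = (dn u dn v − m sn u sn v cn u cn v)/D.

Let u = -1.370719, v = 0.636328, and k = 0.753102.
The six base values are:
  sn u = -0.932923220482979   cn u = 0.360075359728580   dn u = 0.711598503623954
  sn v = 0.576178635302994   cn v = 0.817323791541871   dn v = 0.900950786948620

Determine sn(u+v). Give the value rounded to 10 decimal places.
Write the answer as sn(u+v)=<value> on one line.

m = k² = 0.567162622404
D = 1 − m·sn²u·sn²v = 0.8361246211374715
sn(u+v) = (sn u·cn v·dn v + sn v·cn u·dn u)/D = -0.5393415590062693/0.8361246211374715 = -0.6450492490850755

sn(u+v)=-0.6450492491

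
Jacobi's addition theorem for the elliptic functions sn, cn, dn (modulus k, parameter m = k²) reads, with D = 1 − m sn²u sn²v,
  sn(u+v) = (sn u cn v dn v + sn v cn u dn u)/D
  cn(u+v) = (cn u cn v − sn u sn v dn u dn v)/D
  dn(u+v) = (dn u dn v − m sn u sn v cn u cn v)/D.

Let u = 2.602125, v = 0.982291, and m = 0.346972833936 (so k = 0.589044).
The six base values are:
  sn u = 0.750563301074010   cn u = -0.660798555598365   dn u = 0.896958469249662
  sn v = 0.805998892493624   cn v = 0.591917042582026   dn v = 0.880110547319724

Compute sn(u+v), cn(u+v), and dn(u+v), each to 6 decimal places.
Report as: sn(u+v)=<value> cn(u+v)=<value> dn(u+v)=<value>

sn(u+v)=-0.099328 cn(u+v)=-0.995055 dn(u+v)=0.998287

m = k² = 0.346972833936
D = 1 − m·sn²u·sn²v = 0.8730189205211492
sn(u+v) = (sn u·cn v·dn v + sn v·cn u·dn u)/D = -0.08671490816546062/0.8730189205211492 = -0.09932763898598682
cn(u+v) = (cn u·cn v − sn u·sn v·dn u·dn v)/D = -0.868701652058846/0.8730189205211492 = -0.9950547824785676
dn(u+v) = (dn u·dn v − m·sn u·sn v·cn u·cn v)/D = 0.8715233685530204/0.8730189205211492 = 0.9982869191801295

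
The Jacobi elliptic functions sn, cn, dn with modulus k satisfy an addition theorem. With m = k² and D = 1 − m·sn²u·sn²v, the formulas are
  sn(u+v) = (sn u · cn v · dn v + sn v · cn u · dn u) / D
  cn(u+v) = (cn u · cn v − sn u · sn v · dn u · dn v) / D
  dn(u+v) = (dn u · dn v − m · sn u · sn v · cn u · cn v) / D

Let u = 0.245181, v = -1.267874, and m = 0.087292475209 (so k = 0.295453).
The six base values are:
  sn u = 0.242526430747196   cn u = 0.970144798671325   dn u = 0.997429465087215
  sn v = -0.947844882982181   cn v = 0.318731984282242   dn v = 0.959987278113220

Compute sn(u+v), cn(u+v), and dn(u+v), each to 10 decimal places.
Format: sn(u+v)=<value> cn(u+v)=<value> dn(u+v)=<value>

sn(u+v)=-0.8468816859 cn(u+v)=0.5317813556 dn(u+v)=0.9681906253

m = k² = 0.087292475209
D = 1 − m·sn²u·sn²v = 0.9953871482360946
sn(u+v) = (sn u·cn v·dn v + sn v·cn u·dn u)/D = -0.8429751461835698/0.9953871482360946 = -0.8468816858620176
cn(u+v) = (cn u·cn v − sn u·sn v·dn u·dn v)/D = 0.5293283270243282/0.9953871482360946 = 0.5317813555884665
dn(u+v) = (dn u·dn v − m·sn u·sn v·cn u·cn v)/D = 0.9637245054828218/0.9953871482360946 = 0.9681906253166101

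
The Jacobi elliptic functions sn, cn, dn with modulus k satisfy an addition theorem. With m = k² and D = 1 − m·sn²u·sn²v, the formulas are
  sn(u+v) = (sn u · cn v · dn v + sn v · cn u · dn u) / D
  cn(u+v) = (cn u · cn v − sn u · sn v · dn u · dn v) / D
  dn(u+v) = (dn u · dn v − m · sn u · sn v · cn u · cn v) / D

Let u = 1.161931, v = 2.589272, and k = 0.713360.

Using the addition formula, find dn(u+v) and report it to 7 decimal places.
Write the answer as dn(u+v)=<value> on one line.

sn u = 0.8727545357831538, cn u = 0.4881593185323124, dn u = 0.7825496556420228
sn v = 0.8618642239202621, cn v = -0.5071390928791867, dn v = 0.7886678820594434
m = k² = 0.5088824896
D = 1 − m·sn²u·sn²v = 0.7120749550345525
dn(u+v) = (dn u·dn v − m·sn u·sn v·cn u·cn v)/D = 0.7119344189856475/0.7120749550345525 = 0.9998026386858415

dn(u+v)=0.9998026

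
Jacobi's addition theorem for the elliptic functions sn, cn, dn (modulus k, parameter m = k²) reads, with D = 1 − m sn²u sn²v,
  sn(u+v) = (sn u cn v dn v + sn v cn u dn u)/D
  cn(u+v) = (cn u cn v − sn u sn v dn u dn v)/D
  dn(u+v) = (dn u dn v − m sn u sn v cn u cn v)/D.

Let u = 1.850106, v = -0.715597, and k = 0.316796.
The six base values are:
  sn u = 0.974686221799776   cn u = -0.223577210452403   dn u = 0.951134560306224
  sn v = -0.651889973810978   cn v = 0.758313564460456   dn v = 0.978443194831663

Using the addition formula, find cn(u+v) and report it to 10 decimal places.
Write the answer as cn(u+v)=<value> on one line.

m = k² = 0.100359705616
D = 1 − m·sn²u·sn²v = 0.9594829669504205
cn(u+v) = (cn u·cn v − sn u·sn v·dn u·dn v)/D = 0.4217703894798449/0.9594829669504205 = 0.4395809034738593

cn(u+v)=0.4395809035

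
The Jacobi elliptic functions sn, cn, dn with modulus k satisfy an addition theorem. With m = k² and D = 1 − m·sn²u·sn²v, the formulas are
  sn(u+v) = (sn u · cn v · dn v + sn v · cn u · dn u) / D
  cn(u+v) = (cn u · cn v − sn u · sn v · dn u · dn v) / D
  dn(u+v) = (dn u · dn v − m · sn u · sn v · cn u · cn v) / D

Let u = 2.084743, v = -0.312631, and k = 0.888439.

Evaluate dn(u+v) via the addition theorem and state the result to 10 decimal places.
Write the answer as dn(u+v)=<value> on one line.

sn u = 0.9976528016170062, cn u = 0.06847545126348852, dn u = 0.4630088487120029
sn v = -0.303823239501911, cn v = 0.9527284183536064, dn v = 0.9628803927448552
m = k² = 0.789323856721
D = 1 − m·sn²u·sn²v = 0.9274802893968893
dn(u+v) = (dn u·dn v − m·sn u·sn v·cn u·cn v)/D = 0.4614305881742557/0.9274802893968893 = 0.4975098591845108

dn(u+v)=0.4975098592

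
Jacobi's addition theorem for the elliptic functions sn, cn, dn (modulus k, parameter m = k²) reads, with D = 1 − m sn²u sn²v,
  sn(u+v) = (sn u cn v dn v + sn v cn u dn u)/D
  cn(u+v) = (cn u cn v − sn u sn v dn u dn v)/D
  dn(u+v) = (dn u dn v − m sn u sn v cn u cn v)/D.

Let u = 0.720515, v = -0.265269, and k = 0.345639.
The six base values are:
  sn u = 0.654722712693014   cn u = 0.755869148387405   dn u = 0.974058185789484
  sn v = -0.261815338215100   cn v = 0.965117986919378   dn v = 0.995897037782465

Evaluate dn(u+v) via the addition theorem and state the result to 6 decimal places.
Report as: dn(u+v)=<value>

dn(u+v)=0.988471

m = k² = 0.119466318321
D = 1 − m·sn²u·sn²v = 0.9964896496319933
dn(u+v) = (dn u·dn v − m·sn u·sn v·cn u·cn v)/D = 0.9850007813776713/0.9964896496319933 = 0.9884706597217895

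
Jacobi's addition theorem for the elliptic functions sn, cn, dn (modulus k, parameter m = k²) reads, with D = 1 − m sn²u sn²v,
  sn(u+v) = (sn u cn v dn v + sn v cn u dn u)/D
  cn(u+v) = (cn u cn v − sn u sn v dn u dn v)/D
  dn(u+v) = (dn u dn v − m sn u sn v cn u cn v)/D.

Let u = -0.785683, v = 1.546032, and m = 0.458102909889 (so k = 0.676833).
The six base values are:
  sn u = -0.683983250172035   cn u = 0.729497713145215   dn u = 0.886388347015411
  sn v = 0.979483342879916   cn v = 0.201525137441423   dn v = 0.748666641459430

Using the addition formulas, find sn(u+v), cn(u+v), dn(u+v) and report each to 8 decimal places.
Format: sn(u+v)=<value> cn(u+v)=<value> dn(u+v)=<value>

sn(u+v)=0.66737619 cn(u+v)=0.74472077 dn(u+v)=0.89216876

m = k² = 0.458102909889
D = 1 − m·sn²u·sn²v = 0.7943881725218047
sn(u+v) = (sn u·cn v·dn v + sn v·cn u·dn u)/D = 0.5301557527552367/0.7943881725218047 = 0.6673761910027491
cn(u+v) = (cn u·cn v − sn u·sn v·dn u·dn v)/D = 0.591597368539669/0.7943881725218047 = 0.7447207662491105
dn(u+v) = (dn u·dn v − m·sn u·sn v·cn u·cn v)/D = 0.7087283106408332/0.7943881725218047 = 0.8921687597524995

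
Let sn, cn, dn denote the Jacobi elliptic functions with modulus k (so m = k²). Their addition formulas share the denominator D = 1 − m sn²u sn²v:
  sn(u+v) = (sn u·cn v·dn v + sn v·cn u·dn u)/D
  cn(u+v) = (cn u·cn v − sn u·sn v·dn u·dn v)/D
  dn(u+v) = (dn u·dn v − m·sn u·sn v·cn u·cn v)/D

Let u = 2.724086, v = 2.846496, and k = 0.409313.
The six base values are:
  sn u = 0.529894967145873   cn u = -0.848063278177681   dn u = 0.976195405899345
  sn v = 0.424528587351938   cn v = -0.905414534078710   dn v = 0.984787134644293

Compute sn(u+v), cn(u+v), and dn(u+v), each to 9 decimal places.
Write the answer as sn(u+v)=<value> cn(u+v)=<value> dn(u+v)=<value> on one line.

m = k² = 0.167537131969
D = 1 − m·sn²u·sn²v = 0.9915217826315166
sn(u+v) = (sn u·cn v·dn v + sn v·cn u·dn u)/D = -0.8239326646841722/0.9915217826315166 = -0.830977875743123
cn(u+v) = (cn u·cn v − sn u·sn v·dn u·dn v)/D = 0.5515889860205875/0.9915217826315166 = 0.5563054646733635
dn(u+v) = (dn u·dn v − m·sn u·sn v·cn u·cn v)/D = 0.9324056758291638/0.9915217826315166 = 0.9403784083840724

sn(u+v)=-0.830977876 cn(u+v)=0.556305465 dn(u+v)=0.940378408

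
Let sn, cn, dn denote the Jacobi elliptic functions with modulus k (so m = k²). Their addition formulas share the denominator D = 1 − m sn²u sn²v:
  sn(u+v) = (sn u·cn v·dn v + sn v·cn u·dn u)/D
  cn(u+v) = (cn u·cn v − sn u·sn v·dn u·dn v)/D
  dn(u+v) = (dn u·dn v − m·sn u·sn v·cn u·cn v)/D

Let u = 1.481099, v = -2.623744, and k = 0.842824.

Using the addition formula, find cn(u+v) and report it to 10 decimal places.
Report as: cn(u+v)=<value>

cn(u+v)=0.5338994825

sn u = 0.9419158886688196, cn u = 0.3358488628434341, dn u = 0.6080884044307234
sn v = -0.9564129745451741, cn v = -0.2920175031083792, dn v = 0.5917959482882667
m = k² = 0.710352294976
D = 1 − m·sn²u·sn²v = 0.42351375205115
cn(u+v) = (cn u·cn v − sn u·sn v·dn u·dn v)/D = 0.226113773046737/0.42351375205115 = 0.5338994824881815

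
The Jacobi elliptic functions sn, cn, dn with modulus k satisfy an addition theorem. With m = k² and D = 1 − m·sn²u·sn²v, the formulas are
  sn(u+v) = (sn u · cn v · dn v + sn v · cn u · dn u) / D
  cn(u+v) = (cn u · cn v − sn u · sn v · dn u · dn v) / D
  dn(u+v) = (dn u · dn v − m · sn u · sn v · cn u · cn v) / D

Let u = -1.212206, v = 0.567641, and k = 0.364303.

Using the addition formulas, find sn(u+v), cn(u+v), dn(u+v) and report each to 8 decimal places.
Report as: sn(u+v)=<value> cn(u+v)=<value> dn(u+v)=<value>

sn(u+v)=-0.59649318 cn(u+v)=0.80261814 dn(u+v)=0.97610392

sn u = -0.9257015921650344, cn u = 0.3782546262283125, dn u = 0.9414201877592921
sn v = 0.5344476800985303, cn v = 0.8452015601247427, dn v = 0.9808626622448116
m = k² = 0.132716675809
D = 1 − m·sn²u·sn²v = 0.9675153711491747
sn(u+v) = (sn u·cn v·dn v + sn v·cn u·dn u)/D = -0.5771163217122141/0.9675153711491747 = -0.5964931813194236
cn(u+v) = (cn u·cn v − sn u·sn v·dn u·dn v)/D = 0.7765453912188839/0.9675153711491747 = 0.802618143726787
dn(u+v) = (dn u·dn v − m·sn u·sn v·cn u·cn v)/D = 0.9443955454134761/0.9675153711491747 = 0.9761039189400807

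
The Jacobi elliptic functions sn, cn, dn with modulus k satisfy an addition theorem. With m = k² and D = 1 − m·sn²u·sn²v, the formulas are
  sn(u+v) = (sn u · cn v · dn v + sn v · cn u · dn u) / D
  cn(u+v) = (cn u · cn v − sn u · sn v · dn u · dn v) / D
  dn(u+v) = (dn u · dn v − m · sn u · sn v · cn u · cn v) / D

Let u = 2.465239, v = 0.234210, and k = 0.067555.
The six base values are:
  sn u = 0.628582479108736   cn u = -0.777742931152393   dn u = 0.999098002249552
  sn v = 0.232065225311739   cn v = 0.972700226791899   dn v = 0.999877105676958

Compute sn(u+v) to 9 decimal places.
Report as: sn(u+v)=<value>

m = k² = 0.004563678025
D = 1 − m·sn²u·sn²v = 0.9999028909572126
sn(u+v) = (sn u·cn v·dn v + sn v·cn u·dn u)/D = 0.4310228900497411/0.9999028909572126 = 0.4310647503350256

sn(u+v)=0.431064750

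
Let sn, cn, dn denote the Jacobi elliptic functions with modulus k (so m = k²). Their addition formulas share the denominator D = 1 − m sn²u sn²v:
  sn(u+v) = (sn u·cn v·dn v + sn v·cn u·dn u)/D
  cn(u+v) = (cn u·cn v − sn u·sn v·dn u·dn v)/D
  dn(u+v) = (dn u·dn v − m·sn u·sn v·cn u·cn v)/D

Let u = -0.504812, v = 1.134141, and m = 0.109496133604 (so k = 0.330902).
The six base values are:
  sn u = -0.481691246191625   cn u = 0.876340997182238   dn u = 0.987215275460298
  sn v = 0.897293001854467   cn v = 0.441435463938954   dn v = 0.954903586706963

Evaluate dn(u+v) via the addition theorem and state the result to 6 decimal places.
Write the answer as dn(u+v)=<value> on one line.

m = k² = 0.109496133604
D = 1 − m·sn²u·sn²v = 0.9795447471019634
dn(u+v) = (dn u·dn v − m·sn u·sn v·cn u·cn v)/D = 0.9610034607101398/0.9795447471019634 = 0.9810715269040245

dn(u+v)=0.981072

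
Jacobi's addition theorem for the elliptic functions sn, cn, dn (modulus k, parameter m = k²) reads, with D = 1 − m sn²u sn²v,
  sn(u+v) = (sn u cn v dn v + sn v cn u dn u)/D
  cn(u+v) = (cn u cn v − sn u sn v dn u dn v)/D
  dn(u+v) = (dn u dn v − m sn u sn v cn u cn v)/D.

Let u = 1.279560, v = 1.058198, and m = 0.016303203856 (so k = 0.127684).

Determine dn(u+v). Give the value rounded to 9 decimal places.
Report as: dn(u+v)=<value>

dn(u+v)=0.995669893

sn u = 0.956705810013321, cn u = 0.2910566836318234, dn u = 0.9925109095837431
sn v = 0.8702095352488952, cn v = 0.4926818088400483, dn v = 0.9938079091448074
m = k² = 0.016303203856
D = 1 − m·sn²u·sn²v = 0.9887000256595679
dn(u+v) = (dn u·dn v − m·sn u·sn v·cn u·cn v)/D = 0.9844188491504524/0.9887000256595679 = 0.9956698933973836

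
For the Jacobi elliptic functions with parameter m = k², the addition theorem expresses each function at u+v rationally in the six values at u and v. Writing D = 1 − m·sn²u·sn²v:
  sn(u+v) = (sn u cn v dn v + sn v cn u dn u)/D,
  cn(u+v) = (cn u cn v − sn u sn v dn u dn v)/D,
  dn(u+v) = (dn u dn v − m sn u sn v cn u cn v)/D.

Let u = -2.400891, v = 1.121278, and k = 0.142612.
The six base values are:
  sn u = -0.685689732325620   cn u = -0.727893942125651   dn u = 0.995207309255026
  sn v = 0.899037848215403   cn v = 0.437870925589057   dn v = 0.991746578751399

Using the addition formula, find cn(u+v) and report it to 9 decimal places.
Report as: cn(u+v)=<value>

cn(u+v)=0.291976076

m = k² = 0.020338182544
D = 1 − m·sn²u·sn²v = 0.9922709986318848
cn(u+v) = (cn u·cn v − sn u·sn v·dn u·dn v)/D = 0.2897193925892381/0.9922709986318848 = 0.2919760760807229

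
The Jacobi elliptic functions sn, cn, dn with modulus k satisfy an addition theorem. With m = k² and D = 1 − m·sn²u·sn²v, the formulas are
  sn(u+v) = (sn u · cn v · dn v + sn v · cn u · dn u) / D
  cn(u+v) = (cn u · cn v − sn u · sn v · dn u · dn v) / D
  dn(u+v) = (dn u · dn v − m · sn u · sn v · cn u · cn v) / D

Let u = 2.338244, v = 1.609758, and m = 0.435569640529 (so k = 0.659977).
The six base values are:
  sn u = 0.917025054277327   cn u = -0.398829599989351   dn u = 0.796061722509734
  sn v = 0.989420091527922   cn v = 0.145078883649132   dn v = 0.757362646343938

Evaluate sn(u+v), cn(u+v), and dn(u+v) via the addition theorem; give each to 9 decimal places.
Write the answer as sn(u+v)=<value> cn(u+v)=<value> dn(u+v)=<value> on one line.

m = k² = 0.435569640529
D = 1 − m·sn²u·sn²v = 0.6414238051278677
sn(u+v) = (sn u·cn v·dn v + sn v·cn u·dn u)/D = -0.2133736697193815/0.6414238051278677 = -0.3326562999588789
cn(u+v) = (cn u·cn v − sn u·sn v·dn u·dn v)/D = -0.6048935235685675/0.6414238051278677 = -0.9430481356206948
dn(u+v) = (dn u·dn v − m·sn u·sn v·cn u·cn v)/D = 0.6257745141282245/0.6414238051278677 = 0.9756022603549559

sn(u+v)=-0.332656300 cn(u+v)=-0.943048136 dn(u+v)=0.975602260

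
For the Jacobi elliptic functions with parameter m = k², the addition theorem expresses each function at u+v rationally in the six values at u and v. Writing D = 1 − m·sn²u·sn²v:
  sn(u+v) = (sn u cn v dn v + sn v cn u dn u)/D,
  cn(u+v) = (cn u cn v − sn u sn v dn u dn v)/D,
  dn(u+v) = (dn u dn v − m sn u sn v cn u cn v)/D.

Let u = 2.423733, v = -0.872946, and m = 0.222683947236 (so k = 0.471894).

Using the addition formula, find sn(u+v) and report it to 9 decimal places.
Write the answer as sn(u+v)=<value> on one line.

sn u = 0.7799236587505677, cn u = -0.625874657196733, dn u = 0.9298094456167914
sn v = -0.7524897283734364, cn v = 0.6586039847225887, dn v = 0.9348300730644065
m = k² = 0.222683947236
D = 1 − m·sn²u·sn²v = 0.9233001962786996
sn(u+v) = (sn u·cn v·dn v + sn v·cn u·dn u)/D = 0.9180925996409287/0.9233001962786996 = 0.994359801223091

sn(u+v)=0.994359801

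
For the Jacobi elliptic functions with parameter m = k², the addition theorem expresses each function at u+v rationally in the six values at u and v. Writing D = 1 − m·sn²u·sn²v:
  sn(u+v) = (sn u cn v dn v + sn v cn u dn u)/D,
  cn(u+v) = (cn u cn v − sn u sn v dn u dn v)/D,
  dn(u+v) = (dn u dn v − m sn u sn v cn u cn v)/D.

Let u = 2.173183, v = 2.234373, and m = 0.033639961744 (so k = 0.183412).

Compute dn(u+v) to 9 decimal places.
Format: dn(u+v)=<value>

sn u = 0.8364719326737753, cn u = -0.5480097680233438, dn u = 0.988161228480414
sn v = 0.801810214685923, cn v = -0.5975787643694462, dn v = 0.9891273332414606
m = k² = 0.033639961744
D = 1 − m·sn²u·sn²v = 0.9848678231364857
dn(u+v) = (dn u·dn v − m·sn u·sn v·cn u·cn v)/D = 0.9700286849766811/0.9848678231364857 = 0.984932863262253

dn(u+v)=0.984932863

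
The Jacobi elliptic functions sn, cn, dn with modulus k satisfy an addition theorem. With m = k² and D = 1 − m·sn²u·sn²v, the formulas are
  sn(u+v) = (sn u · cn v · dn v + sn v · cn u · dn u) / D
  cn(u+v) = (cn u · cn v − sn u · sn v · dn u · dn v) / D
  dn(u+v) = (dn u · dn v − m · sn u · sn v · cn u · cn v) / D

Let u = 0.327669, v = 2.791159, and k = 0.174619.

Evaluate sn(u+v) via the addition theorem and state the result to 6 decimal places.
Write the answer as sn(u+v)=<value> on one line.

sn(u+v)=0.047115

sn u = 0.3216712676772947, cn u = 0.9468514115482335, dn u = 0.9984212240526147
sn v = 0.3658457671690708, cn v = -0.9306754937380021, dn v = 0.9979573552201273
m = k² = 0.030491795161
D = 1 − m·sn²u·sn²v = 0.9995777169944043
sn(u+v) = (sn u·cn v·dn v + sn v·cn u·dn u)/D = 0.04709463446804344/0.9995777169944043 = 0.04711453013343542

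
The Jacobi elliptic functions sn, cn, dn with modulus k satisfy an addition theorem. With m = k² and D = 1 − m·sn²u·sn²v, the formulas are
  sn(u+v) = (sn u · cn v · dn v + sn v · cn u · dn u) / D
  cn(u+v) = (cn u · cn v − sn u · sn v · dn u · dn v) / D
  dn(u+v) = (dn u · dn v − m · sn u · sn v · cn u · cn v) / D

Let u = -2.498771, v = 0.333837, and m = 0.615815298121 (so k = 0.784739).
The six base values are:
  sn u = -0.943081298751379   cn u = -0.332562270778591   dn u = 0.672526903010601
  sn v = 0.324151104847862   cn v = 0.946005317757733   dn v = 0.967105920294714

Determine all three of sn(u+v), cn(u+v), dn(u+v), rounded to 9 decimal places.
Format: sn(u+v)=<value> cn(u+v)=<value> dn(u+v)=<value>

m = k² = 0.615815298121
D = 1 − m·sn²u·sn²v = 0.9424502088777725
sn(u+v) = (sn u·cn v·dn v + sn v·cn u·dn u)/D = -0.9353118317089449/0.9424502088777725 = -0.9924257248801211
cn(u+v) = (cn u·cn v − sn u·sn v·dn u·dn v)/D = -0.1157763951719667/0.9424502088777725 = -0.122846166387748
dn(u+v) = (dn u·dn v − m·sn u·sn v·cn u·cn v)/D = 0.5911785769586234/0.9424502088777725 = 0.6272783128379507

sn(u+v)=-0.992425725 cn(u+v)=-0.122846166 dn(u+v)=0.627278313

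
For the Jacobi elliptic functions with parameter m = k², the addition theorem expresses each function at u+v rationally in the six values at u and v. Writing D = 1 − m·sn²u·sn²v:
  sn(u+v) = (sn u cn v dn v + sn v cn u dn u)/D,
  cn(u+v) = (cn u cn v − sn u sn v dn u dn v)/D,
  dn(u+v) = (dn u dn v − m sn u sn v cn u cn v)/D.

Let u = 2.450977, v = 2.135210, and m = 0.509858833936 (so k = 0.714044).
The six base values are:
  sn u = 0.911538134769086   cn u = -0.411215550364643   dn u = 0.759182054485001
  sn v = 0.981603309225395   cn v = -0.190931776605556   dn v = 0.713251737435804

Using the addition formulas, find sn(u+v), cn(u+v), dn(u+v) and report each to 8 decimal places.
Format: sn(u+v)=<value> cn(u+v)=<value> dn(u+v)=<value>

sn(u+v)=-0.72757486 cn(u+v)=-0.68602829 dn(u+v)=0.85445801

m = k² = 0.509858833936
D = 1 − m·sn²u·sn²v = 0.5918012591190857
sn(u+v) = (sn u·cn v·dn v + sn v·cn u·dn u)/D = -0.4305797204669399/0.5918012591190857 = -0.7275748637437355
cn(u+v) = (cn u·cn v − sn u·sn v·dn u·dn v)/D = -0.4059924070934666/0.5918012591190857 = -0.6860282921631474
dn(u+v) = (dn u·dn v − m·sn u·sn v·cn u·cn v)/D = 0.5056693242938907/0.5918012591190857 = 0.854458006808899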